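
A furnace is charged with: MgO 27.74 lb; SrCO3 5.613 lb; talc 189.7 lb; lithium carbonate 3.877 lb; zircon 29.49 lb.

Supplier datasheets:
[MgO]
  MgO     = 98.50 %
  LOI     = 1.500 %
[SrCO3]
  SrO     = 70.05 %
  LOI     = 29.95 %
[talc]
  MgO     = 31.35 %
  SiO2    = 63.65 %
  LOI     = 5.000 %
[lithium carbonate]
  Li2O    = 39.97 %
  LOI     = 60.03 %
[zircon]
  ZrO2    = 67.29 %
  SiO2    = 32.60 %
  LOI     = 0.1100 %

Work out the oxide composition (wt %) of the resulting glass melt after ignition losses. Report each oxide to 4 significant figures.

Mid-chain values are displayed rounded to 4 significant figures within the worked lines; the whole derivation carries exact precision from start to finish; every reported number takes exactly one rounding; all derived quantities, which include net glass mass, the yield, five oxide percentages, totals, ignition loss, are re-derived in full float precision, as written in the question or the answer, from the weighed amounts for 242.5 lb of glass.
Oxide masses out of the charge:
  Li2O: 3.877·0.3997 = 1.550 lb
  ZrO2: 29.49·0.6729 = 19.84 lb
  SrO: 5.613·0.7005 = 3.932 lb
  MgO: 27.74·0.9850 + 189.7·0.3135 = 86.79 lb
  SiO2: 189.7·0.6365 + 29.49·0.3260 = 130.4 lb
LOI: 27.74·0.01500 + 5.613·0.2995 + 189.7·0.05000 + 3.877·0.6003 + 29.49·0.001100 = 13.94 lb
Resulting glass, batch − LOI: 256.4 − 13.94 = 242.5 lb (matching Σ of the oxides)
oxide / glass × 100 gives the wt %

Glass mass = 242.5 lb (batch 256.4 − LOI 13.94).
Composition: Li2O 0.6391%, ZrO2 8.184%, SrO 1.622%, MgO 35.79%, SiO2 53.76%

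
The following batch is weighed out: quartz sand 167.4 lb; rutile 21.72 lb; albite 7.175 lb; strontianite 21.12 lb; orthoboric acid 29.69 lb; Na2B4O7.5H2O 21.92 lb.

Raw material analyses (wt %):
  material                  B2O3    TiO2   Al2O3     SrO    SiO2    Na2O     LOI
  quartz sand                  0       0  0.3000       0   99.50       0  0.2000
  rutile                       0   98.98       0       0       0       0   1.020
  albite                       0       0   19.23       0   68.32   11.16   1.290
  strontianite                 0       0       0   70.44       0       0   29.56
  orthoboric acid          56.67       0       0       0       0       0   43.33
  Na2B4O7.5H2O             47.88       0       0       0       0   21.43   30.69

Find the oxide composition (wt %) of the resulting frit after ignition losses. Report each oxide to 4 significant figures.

All internal work maintains full float precision at each step — working values appear, rounded to four significant digits, within the worked lines; every reported number is rounded only once — all derived quantities (six oxide percentages, totals, ignition loss, yield, glass mass) are re-derived in full precision starting from the weights for 242.5 lb of glass, as written in the problem or the answer.
Per-oxide mass from batch:
  B2O3: 29.69·0.5667 + 21.92·0.4788 = 27.32 lb
  TiO2: 21.72·0.9898 = 21.50 lb
  Al2O3: 167.4·0.003000 + 7.175·0.1923 = 1.882 lb
  SrO: 21.12·0.7044 = 14.88 lb
  SiO2: 167.4·0.9950 + 7.175·0.6832 = 171.5 lb
  Na2O: 7.175·0.1116 + 21.92·0.2143 = 5.498 lb
LOI: 167.4·0.002000 + 21.72·0.01020 + 7.175·0.01290 + 21.12·0.2956 + 29.69·0.4333 + 21.92·0.3069 = 26.48 lb
The glass mass, total less LOI, = 269.0 − 26.48 = 242.5 lb (equal to the oxide-mass sum)
percent by weight: oxide/glass ×100

Glass mass = 242.5 lb (batch 269.0 − LOI 26.48).
Composition: B2O3 11.26%, TiO2 8.864%, Al2O3 0.7759%, SrO 6.134%, SiO2 70.70%, Na2O 2.267%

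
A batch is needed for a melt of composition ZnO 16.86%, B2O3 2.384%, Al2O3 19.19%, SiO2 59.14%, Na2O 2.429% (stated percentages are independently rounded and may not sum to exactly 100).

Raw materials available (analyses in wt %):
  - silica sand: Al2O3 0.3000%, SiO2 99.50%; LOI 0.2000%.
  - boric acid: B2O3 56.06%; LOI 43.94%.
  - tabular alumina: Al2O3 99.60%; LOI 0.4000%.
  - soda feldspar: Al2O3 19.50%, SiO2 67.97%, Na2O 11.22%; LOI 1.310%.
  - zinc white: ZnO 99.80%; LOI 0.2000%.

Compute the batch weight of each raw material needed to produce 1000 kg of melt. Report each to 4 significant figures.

Mid-chain values are shown (rounded to four significant figures) alongside each step; each numeric step keeps full precision end to end; every reported result is rounded just once. Derived quantities are carried at full float precision (LOI, the five compositions, the totals, net glass mass, yield) using the weight values for 1000 kg of glass, as given in either problem or answer.
Target masses of each oxide per 1000 kg melt:
  ZnO: 16.86% × 1000 = 168.6 kg
  B2O3: 2.384% × 1000 = 23.84 kg
  Al2O3: 19.19% × 1000 = 191.9 kg
  SiO2: 59.14% × 1000 = 591.4 kg
  Na2O: 2.429% × 1000 = 24.29 kg
A balance pass over the oxides, from the weights as reported, for the quoted basis mass (sums match the target masses inside rounding margins):
  ZnO: 168.9·0.9980 = 168.6 kg (target 168.6 kg)
  B2O3: 42.53·0.5606 = 23.84 kg (target 23.84 kg)
  Al2O3: 446.5·0.003000 + 148.9·0.9960 + 216.5·0.1950 = 191.9 kg (target 191.9 kg)
  SiO2: 446.5·0.9950 + 216.5·0.6797 = 591.4 kg (target 591.4 kg)
  Na2O: 216.5·0.1122 = 24.29 kg (target 24.29 kg)
The glass-mass cross-check: batch total minus LOI = 1000 kg (the Σ of target masses is 1000 kg; the stated basis being 1000 kg — rounding explains the deltas).
Total batch = Σ batch = 1023 kg; the LOI term Σ batch·LOI equals 23.35 kg; yield, glass over the total, = 97.72%.

Batch per 1000 kg melt:
  silica sand: 446.5 kg
  boric acid: 42.53 kg
  tabular alumina: 148.9 kg
  soda feldspar: 216.5 kg
  zinc white: 168.9 kg
Total batch = 1023 kg; LOI loss = 23.35 kg; yield = 97.72%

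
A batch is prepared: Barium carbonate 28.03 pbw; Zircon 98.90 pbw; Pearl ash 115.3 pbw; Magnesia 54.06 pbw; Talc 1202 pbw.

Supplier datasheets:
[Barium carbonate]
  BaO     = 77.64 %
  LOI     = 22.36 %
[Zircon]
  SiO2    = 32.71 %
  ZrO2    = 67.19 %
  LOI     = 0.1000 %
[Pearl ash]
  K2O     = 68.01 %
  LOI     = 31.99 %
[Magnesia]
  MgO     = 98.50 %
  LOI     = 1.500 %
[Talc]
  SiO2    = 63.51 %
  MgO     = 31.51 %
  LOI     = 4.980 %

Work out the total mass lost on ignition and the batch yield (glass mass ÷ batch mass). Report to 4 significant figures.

LOI loss = 103.9 pbw; glass = 1394 pbw; yield = 93.06%

All arithmetic keeps exact precision all the way through; in-progress results are printed, with 4-significant-digit rounding, in the working. Each reported number sees exactly one rounding; derived quantities, including the five compositions, the totals, ignition loss, yield, net glass mass, are rebuilt using the weight values per 1394 pbw of glass at exact precision as they appear in problem or answer.
Ignition loss by material:
  Barium carbonate: 28.03 × 0.2236 = 6.268 pbw
  Zircon: 98.90 × 0.001000 = 0.09890 pbw
  Pearl ash: 115.3 × 0.3199 = 36.88 pbw
  Magnesia: 54.06 × 0.01500 = 0.8109 pbw
  Talc: 1202 × 0.04980 = 59.86 pbw
Total LOI = 103.9 pbw
Glass = batch − LOI = 1498 − 103.9 = 1394 pbw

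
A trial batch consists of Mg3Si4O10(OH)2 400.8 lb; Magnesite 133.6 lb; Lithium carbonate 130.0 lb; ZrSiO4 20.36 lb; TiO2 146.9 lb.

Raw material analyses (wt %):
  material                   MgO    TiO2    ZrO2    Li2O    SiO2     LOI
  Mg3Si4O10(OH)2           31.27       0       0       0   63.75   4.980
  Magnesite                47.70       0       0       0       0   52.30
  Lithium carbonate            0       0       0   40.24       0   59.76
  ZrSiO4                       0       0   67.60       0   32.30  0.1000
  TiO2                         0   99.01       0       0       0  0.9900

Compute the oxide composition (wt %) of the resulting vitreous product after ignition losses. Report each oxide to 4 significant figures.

The whole derivation keeps full precision at every stage; in-progress results are printed rounded to 4 significant figures alongside each step; a single rounding finalizes each reported value — all derived quantities, which include LOI, totals, the yield, five oxide percentages, net glass mass, are computed at full float precision, as set out in the problem or answer text, using the weight values on 662.7 lb of glass.
Per-oxide mass from batch:
  MgO: 400.8·0.3127 + 133.6·0.4770 = 189.1 lb
  TiO2: 146.9·0.9901 = 145.4 lb
  ZrO2: 20.36·0.6760 = 13.76 lb
  Li2O: 130.0·0.4024 = 52.31 lb
  SiO2: 400.8·0.6375 + 20.36·0.3230 = 262.1 lb
LOI: 400.8·0.04980 + 133.6·0.5230 + 130.0·0.5976 + 20.36·0.001000 + 146.9·0.009900 = 169.0 lb
Resulting glass, batch − LOI: 831.7 − 169.0 = 662.7 lb (consistent with Σ oxide mass)
wt % = 100 × oxide mass / glass mass

Glass mass = 662.7 lb (batch 831.7 − LOI 169.0).
Composition: MgO 28.53%, TiO2 21.95%, ZrO2 2.077%, Li2O 7.894%, SiO2 39.55%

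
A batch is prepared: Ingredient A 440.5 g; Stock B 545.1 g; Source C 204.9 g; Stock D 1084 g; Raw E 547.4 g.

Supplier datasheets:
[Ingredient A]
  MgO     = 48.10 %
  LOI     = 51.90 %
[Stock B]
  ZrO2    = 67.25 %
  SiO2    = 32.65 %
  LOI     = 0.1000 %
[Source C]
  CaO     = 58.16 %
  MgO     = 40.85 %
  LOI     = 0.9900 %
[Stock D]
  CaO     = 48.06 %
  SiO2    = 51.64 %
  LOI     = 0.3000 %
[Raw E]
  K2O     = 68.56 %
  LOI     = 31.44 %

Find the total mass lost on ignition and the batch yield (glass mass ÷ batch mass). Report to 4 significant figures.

The whole derivation keeps full float precision end to end — mid-chain values are printed rounded off to 4 significant digits alongside each step. Every reported figure is rounded once only; the derived quantities (five oxide percentages, glass mass, ignition loss, yield, totals) are computed using the weight values per 2415 g of glass in full precision, as they appear in the question or the answer.
Ignition loss by material:
  Ingredient A: 440.5 × 0.5190 = 228.6 g
  Stock B: 545.1 × 0.001000 = 0.5451 g
  Source C: 204.9 × 0.009900 = 2.029 g
  Stock D: 1084 × 0.003000 = 3.252 g
  Raw E: 547.4 × 0.3144 = 172.1 g
Total LOI = 406.5 g
Glass = batch − LOI = 2822 − 406.5 = 2415 g

LOI loss = 406.5 g; glass = 2415 g; yield = 85.59%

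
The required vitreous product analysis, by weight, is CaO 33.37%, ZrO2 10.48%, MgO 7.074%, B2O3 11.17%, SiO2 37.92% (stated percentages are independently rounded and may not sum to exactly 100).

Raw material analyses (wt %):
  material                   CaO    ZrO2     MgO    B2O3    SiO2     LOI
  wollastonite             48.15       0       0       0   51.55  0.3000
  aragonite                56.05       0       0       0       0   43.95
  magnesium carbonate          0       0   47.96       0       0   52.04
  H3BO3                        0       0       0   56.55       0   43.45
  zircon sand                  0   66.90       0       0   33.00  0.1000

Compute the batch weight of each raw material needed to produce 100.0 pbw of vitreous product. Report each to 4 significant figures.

Batch per 100.0 pbw vitreous product:
  wollastonite: 63.53 pbw
  aragonite: 4.959 pbw
  magnesium carbonate: 14.75 pbw
  H3BO3: 19.75 pbw
  zircon sand: 15.67 pbw
Total batch = 118.7 pbw; LOI loss = 18.64 pbw; yield = 84.29%

Working values are displayed, with 4-significant-figure rounding, when written out. Every computation keeps exact precision at all times; each reported result takes exactly one rounding — the derived quantities (ignition loss, five oxide percentages, totals, glass mass, yield) are carried starting from the weights on 100.0 pbw of glass in full float precision, as given in problem or answer.
Target oxide masses per 100.0 pbw vitreous product:
  CaO: 33.37% × 100.0 = 33.37 pbw
  ZrO2: 10.48% × 100.0 = 10.48 pbw
  MgO: 7.074% × 100.0 = 7.074 pbw
  B2O3: 11.17% × 100.0 = 11.17 pbw
  SiO2: 37.92% × 100.0 = 37.92 pbw
Verifying the oxide balance per the reported batch figures, at the basis given (sum by sum, the targets are met up to rounding of the answer):
  CaO: 63.53·0.4815 + 4.959·0.5605 = 33.37 pbw (target 33.37 pbw)
  ZrO2: 15.67·0.6690 = 10.48 pbw (target 10.48 pbw)
  MgO: 14.75·0.4796 = 7.074 pbw (target 7.074 pbw)
  B2O3: 19.75·0.5655 = 11.17 pbw (target 11.17 pbw)
  SiO2: 63.53·0.5155 + 15.67·0.3300 = 37.92 pbw (target 37.92 pbw)
Glass-mass sanity pass: the batch minus its LOI: 100.0 pbw (oxide target masses add up to 100.0 pbw; with the basis standing at 100.0 pbw — deltas are rounding alone).
Summing the batch: Σ batch = 118.7 pbw; LOI loss = Σ batch·LOI = 18.64 pbw; yield = glass ÷ total batch = 84.29%.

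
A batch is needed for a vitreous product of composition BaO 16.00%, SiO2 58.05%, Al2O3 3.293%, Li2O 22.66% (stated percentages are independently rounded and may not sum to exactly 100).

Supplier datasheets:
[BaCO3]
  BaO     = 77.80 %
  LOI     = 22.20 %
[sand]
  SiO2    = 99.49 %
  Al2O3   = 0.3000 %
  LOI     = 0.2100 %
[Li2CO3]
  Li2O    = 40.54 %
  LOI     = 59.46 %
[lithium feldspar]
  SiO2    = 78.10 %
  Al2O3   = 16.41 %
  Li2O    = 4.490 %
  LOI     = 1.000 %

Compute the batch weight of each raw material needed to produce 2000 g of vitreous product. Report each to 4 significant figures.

Batch per 2000 g vitreous product:
  BaCO3: 411.3 g
  sand: 864.3 g
  Li2CO3: 1075 g
  lithium feldspar: 385.5 g
Total batch = 2736 g; LOI loss = 736.2 g; yield = 73.09%

All arithmetic carries full float precision at all times. In-progress results are printed (rounded to four significant figures) in the printout. Each reported number takes exactly one rounding; the derived quantities (ignition loss, four oxide percentages, net glass mass, totals, the yield) are re-derived starting from the weights per 2000 g of glass at exact precision exactly as printed in problem or answer.
Oxide mass targets, per 2000 g vitreous product:
  BaO: 16.00% × 2000 = 320.0 g
  SiO2: 58.05% × 2000 = 1161 g
  Al2O3: 3.293% × 2000 = 65.86 g
  Li2O: 22.66% × 2000 = 453.2 g
Balance tally, oxide-wise, working from each reported weight, per the basis as stated (each sum matches its target mass once rounding is allowed for):
  BaO: 411.3·0.7780 = 320.0 g (target 320.0 g)
  SiO2: 864.3·0.9949 + 385.5·0.7810 = 1161 g (target 1161 g)
  Al2O3: 864.3·0.003000 + 385.5·0.1641 = 65.85 g (target 65.86 g)
  Li2O: 1075·0.4054 + 385.5·0.04490 = 453.1 g (target 453.2 g)
Consistency of the glass mass: total charge less LOI = 2000 g (the Σ of target masses is 2000 g; with the basis standing at 2000 g — deltas are rounding alone).
Total batch = Σ batch = 2736 g; LOI removed, Σ of batch·LOI: 736.2 g; yield = glass ÷ total batch = 73.09%.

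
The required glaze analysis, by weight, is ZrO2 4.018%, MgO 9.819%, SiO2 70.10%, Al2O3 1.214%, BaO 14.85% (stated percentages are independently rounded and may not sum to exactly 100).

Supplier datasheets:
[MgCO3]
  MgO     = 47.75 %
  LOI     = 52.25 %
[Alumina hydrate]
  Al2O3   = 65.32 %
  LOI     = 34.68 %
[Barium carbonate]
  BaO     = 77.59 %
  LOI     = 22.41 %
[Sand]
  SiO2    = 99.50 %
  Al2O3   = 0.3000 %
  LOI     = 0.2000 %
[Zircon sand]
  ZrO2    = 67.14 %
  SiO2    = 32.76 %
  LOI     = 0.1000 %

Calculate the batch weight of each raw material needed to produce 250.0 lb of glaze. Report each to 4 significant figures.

Batch per 250.0 lb glaze:
  MgCO3: 51.41 lb
  Alumina hydrate: 3.860 lb
  Barium carbonate: 47.85 lb
  Sand: 171.2 lb
  Zircon sand: 14.96 lb
Total batch = 289.3 lb; LOI loss = 39.28 lb; yield = 86.42%

Every computation maintains full precision in all steps — in-progress results are shown, rounded to 4 significant figures, at each printed step — every reported number receives exactly one rounding; derived quantities, which include the five compositions, glass mass, totals, yield, ignition loss, are carried at exact precision, as they appear in the problem or answer text, starting from the weights at 250.0 lb of glass.
Oxide mass targets, per 250.0 lb glaze:
  ZrO2: 4.018% × 250.0 = 10.04 lb
  MgO: 9.819% × 250.0 = 24.55 lb
  SiO2: 70.10% × 250.0 = 175.2 lb
  Al2O3: 1.214% × 250.0 = 3.035 lb
  BaO: 14.85% × 250.0 = 37.12 lb
Checking each oxide sum on the weights just shown, relative to the basis at hand (oxide sums agree with the targets modulo rounding of the values):
  ZrO2: 14.96·0.6714 = 10.04 lb (target 10.04 lb)
  MgO: 51.41·0.4775 = 24.55 lb (target 24.55 lb)
  SiO2: 171.2·0.9950 + 14.96·0.3276 = 175.2 lb (target 175.2 lb)
  Al2O3: 3.860·0.6532 + 171.2·0.003000 = 3.035 lb (target 3.035 lb)
  BaO: 47.85·0.7759 = 37.13 lb (target 37.12 lb)
Glass mass check: the batch minus its LOI: 250.0 lb (the targets, summed, come to 250.0 lb; with the basis standing at 250.0 lb — any gap is answer rounding).
Whole-batch sum: Σ batch = 289.3 lb; ignition loss, Σ(batch × LOI) = 39.28 lb; yield = glass ÷ total batch = 86.42%.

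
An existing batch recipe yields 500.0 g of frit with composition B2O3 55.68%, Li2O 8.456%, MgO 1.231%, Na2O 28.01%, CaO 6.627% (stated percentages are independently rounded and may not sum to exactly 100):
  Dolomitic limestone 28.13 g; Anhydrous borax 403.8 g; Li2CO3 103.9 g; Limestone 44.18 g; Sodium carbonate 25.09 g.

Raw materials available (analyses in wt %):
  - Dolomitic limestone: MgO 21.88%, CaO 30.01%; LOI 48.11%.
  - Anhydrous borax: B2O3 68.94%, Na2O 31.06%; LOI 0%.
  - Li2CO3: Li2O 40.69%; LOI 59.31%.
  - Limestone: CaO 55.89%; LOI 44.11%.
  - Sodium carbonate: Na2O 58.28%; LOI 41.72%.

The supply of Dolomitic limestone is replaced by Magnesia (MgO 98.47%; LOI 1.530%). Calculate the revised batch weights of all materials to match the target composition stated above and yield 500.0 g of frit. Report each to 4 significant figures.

Intermediates are printed rounded to 4 significant figures on the page — all arithmetic keeps full float precision all the way through — each reported figure includes exactly one rounding — derived quantities, which include five oxide percentages, the yield, the totals, glass mass, ignition loss, are recomputed at full float precision, exactly as shown in the question or the answer, starting from the weights at 500.0 g of glass.
Oxide-by-oxide targets in 500.0 g frit:
  B2O3: 55.68% × 500.0 = 278.4 g
  Li2O: 8.456% × 500.0 = 42.28 g
  MgO: 1.231% × 500.0 = 6.155 g
  Na2O: 28.01% × 500.0 = 140.0 g
  CaO: 6.627% × 500.0 = 33.14 g
Per-oxide balance check with the batch weights as given, on the stated basis (each sum matches its target mass given rounding of the digits):
  B2O3: 403.8·0.6894 = 278.4 g (target 278.4 g)
  Li2O: 103.9·0.4069 = 42.28 g (target 42.28 g)
  MgO: 6.251·0.9847 = 6.155 g (target 6.155 g)
  Na2O: 403.8·0.3106 + 25.09·0.5828 = 140.0 g (target 140.0 g)
  CaO: 59.29·0.5589 = 33.14 g (target 33.14 g)
Glass mass check: Σ batch − LOI loss = 500.0 g (oxide target masses add up to 500.0 g; stated basis 500.0 g — any gap is answer rounding).
Summing the batch: Σ batch = 598.3 g; the LOI term Σ batch·LOI equals 98.34 g; glass ÷ batch gives a yield of 83.56%.

Revised batch per 500.0 g frit:
  Magnesia: 6.251 g
  Anhydrous borax: 403.8 g
  Li2CO3: 103.9 g
  Limestone: 59.29 g
  Sodium carbonate: 25.09 g
Total batch = 598.3 g; LOI loss = 98.34 g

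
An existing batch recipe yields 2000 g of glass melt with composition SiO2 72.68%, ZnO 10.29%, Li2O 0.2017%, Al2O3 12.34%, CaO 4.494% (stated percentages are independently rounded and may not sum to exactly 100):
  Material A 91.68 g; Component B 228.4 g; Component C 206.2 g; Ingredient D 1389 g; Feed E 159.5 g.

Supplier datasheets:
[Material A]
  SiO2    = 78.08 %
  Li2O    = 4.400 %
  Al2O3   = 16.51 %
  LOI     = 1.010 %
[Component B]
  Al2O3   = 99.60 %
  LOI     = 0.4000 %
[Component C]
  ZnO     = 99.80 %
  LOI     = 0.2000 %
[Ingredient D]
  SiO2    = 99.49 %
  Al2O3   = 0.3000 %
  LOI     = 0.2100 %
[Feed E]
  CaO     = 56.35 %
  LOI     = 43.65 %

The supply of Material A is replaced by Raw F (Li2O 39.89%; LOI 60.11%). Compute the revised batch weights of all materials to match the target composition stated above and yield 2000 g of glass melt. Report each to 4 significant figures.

Values along the way are printed rounded to 4 significant figures when written out; the working math holds exact precision all the way through. Every reported figure includes exactly one rounding; derived quantities (five oxide percentages, LOI, glass mass, yield, totals) are carried starting from the weights at 2000 g of glass at full float precision, as written in the problem or the answer.
The oxide mass targets at 2000 g glass melt:
  SiO2: 72.68% × 2000 = 1454 g
  ZnO: 10.29% × 2000 = 205.8 g
  Li2O: 0.2017% × 2000 = 4.034 g
  Al2O3: 12.34% × 2000 = 246.8 g
  CaO: 4.494% × 2000 = 89.88 g
Sums-versus-targets review using the reported weights, relative to the basis at hand (sums match the target masses within answer rounding):
  SiO2: 1461·0.9949 = 1454 g (target 1454 g)
  ZnO: 206.2·0.9980 = 205.8 g (target 205.8 g)
  Li2O: 10.11·0.3989 = 4.033 g (target 4.034 g)
  Al2O3: 243.4·0.9960 + 1461·0.003000 = 246.8 g (target 246.8 g)
  CaO: 159.5·0.5635 = 89.88 g (target 89.88 g)
Glass-mass bookkeeping: batch total minus LOI = 2000 g (per-oxide target masses sum to 2000 g; basis as stated: 2000 g — gaps are rounding artifacts).
Batch total: Σ batch = 2080 g; loss to ignition Σ batch·LOI = 80.15 g; yield = glass ÷ total batch = 96.15%.

Revised batch per 2000 g glass melt:
  Raw F: 10.11 g
  Component B: 243.4 g
  Component C: 206.2 g
  Ingredient D: 1461 g
  Feed E: 159.5 g
Total batch = 2080 g; LOI loss = 80.15 g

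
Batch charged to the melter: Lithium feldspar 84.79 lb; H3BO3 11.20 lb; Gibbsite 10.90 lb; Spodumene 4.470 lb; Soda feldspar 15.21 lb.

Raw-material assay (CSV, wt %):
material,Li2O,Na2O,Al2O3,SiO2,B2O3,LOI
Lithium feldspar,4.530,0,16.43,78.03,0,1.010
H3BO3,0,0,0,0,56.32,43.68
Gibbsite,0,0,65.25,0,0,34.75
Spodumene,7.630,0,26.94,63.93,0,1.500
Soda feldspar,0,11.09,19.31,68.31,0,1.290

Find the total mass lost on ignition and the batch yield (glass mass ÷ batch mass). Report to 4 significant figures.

Working values appear, rounded to four significant digits, as written. Full float precision is kept at each step; every reported value is rounded just once. All derived quantities (glass mass, the totals, the yield, five oxide percentages, LOI) are re-derived starting from the weights on 116.8 lb of glass in full precision exactly as shown in problem or answer.
Per-material ignition loss:
  Lithium feldspar: 84.79 × 0.01010 = 0.8564 lb
  H3BO3: 11.20 × 0.4368 = 4.892 lb
  Gibbsite: 10.90 × 0.3475 = 3.788 lb
  Spodumene: 4.470 × 0.01500 = 0.06705 lb
  Soda feldspar: 15.21 × 0.01290 = 0.1962 lb
Total LOI = 9.800 lb
Glass = batch − LOI = 126.6 − 9.800 = 116.8 lb

LOI loss = 9.800 lb; glass = 116.8 lb; yield = 92.26%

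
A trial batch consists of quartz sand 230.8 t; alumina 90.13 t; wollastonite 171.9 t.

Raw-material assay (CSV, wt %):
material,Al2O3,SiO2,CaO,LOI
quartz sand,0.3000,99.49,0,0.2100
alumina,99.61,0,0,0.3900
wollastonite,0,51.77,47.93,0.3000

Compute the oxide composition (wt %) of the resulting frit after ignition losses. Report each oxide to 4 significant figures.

Working values are displayed, with 4-significant-digit rounding, when written out. Exact precision is kept from start to finish — each reported number takes a single rounding; derived quantities (yield, the three compositions, LOI, totals, net glass mass) are computed from the weighed amounts at 491.5 t of glass in exact precision as written in the problem or answer text.
Oxide-by-oxide delivered mass:
  Al2O3: 230.8·0.003000 + 90.13·0.9961 = 90.47 t
  SiO2: 230.8·0.9949 + 171.9·0.5177 = 318.6 t
  CaO: 171.9·0.4793 = 82.39 t
LOI: 230.8·0.002100 + 90.13·0.003900 + 171.9·0.003000 = 1.352 t
batch − LOI leaves glass = 492.8 − 1.352 = 491.5 t (equal to the oxide-mass sum)
wt %: oxide over glass, times 100

Glass mass = 491.5 t (batch 492.8 − LOI 1.352).
Composition: Al2O3 18.41%, SiO2 64.83%, CaO 16.76%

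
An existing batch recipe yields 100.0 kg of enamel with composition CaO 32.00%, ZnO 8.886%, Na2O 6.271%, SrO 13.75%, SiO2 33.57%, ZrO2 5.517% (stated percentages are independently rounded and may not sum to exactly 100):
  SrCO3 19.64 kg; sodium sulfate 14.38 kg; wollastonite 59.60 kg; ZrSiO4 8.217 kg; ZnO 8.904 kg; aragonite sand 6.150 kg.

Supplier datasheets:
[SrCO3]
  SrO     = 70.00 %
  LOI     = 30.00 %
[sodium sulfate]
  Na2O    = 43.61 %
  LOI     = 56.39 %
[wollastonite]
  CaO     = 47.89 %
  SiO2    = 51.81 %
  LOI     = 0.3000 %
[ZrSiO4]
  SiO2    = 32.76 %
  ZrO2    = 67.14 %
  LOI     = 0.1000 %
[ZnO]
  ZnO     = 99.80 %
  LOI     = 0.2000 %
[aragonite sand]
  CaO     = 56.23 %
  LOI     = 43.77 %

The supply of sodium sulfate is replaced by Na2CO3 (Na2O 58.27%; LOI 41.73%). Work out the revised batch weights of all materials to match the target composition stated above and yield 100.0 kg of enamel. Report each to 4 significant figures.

Intermediates appear, rounded to 4 significant digits, alongside each step; all arithmetic carries full float precision at all times. Each reported figure is rounded exactly once. All derived quantities, including LOI, net glass mass, six oxide percentages, totals, yield, are carried using the weight values for 100.0 kg of glass at full precision as given in either problem or answer.
Target oxide masses per 100.0 kg enamel:
  CaO: 32.00% × 100.0 = 32.00 kg
  ZnO: 8.886% × 100.0 = 8.886 kg
  Na2O: 6.271% × 100.0 = 6.271 kg
  SrO: 13.75% × 100.0 = 13.75 kg
  SiO2: 33.57% × 100.0 = 33.57 kg
  ZrO2: 5.517% × 100.0 = 5.517 kg
Sums-versus-targets review per the reported batch figures, per the basis as stated (delivered sums recover each target net of answer rounding effects):
  CaO: 59.60·0.4789 + 6.150·0.5623 = 32.00 kg (target 32.00 kg)
  ZnO: 8.904·0.9980 = 8.886 kg (target 8.886 kg)
  Na2O: 10.76·0.5827 = 6.270 kg (target 6.271 kg)
  SrO: 19.64·0.7000 = 13.75 kg (target 13.75 kg)
  SiO2: 59.60·0.5181 + 8.217·0.3276 = 33.57 kg (target 33.57 kg)
  ZrO2: 8.217·0.6714 = 5.517 kg (target 5.517 kg)
Glass-mass closure: whole batch net of LOI = 99.99 kg (targets for the oxides total 99.99 kg; basis as stated: 100.0 kg — deltas are rounding alone).
Batch grand total — Σ batch = 113.3 kg; loss to ignition Σ batch·LOI = 13.28 kg; yield, glass over the total, = 88.28%.

Revised batch per 100.0 kg enamel:
  SrCO3: 19.64 kg
  Na2CO3: 10.76 kg
  wollastonite: 59.60 kg
  ZrSiO4: 8.217 kg
  ZnO: 8.904 kg
  aragonite sand: 6.150 kg
Total batch = 113.3 kg; LOI loss = 13.28 kg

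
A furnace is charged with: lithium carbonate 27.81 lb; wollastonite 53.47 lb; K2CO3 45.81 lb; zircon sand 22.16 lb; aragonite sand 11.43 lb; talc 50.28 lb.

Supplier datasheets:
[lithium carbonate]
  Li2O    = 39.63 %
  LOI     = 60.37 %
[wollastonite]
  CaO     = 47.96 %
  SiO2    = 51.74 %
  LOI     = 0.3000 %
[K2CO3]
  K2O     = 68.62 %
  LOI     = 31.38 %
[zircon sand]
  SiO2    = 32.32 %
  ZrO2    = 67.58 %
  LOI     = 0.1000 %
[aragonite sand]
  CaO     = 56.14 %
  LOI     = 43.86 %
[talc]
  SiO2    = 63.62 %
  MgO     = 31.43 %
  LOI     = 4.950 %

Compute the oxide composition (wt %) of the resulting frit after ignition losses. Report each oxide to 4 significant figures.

Rounding to 4 significant digits governs every working value as displayed; the working math runs at full float precision through every step. Exactly one rounding goes into each reported value; derived quantities are recomputed at exact precision (ignition loss, net glass mass, the six compositions, the yield, totals) starting from the weights on 172.1 lb of glass, as quoted within the problem or answer text.
Oxide-by-oxide delivered mass:
  CaO: 53.47·0.4796 + 11.43·0.5614 = 32.06 lb
  SiO2: 53.47·0.5174 + 22.16·0.3232 + 50.28·0.6362 = 66.82 lb
  MgO: 50.28·0.3143 = 15.80 lb
  ZrO2: 22.16·0.6758 = 14.98 lb
  K2O: 45.81·0.6862 = 31.43 lb
  Li2O: 27.81·0.3963 = 11.02 lb
LOI: 27.81·0.6037 + 53.47·0.003000 + 45.81·0.3138 + 22.16·0.001000 + 11.43·0.4386 + 50.28·0.04950 = 38.85 lb
batch − LOI leaves glass = 211.0 − 38.85 = 172.1 lb (equal to the oxide-mass sum)
percent by weight: oxide/glass ×100

Glass mass = 172.1 lb (batch 211.0 − LOI 38.85).
Composition: CaO 18.63%, SiO2 38.82%, MgO 9.182%, ZrO2 8.701%, K2O 18.26%, Li2O 6.403%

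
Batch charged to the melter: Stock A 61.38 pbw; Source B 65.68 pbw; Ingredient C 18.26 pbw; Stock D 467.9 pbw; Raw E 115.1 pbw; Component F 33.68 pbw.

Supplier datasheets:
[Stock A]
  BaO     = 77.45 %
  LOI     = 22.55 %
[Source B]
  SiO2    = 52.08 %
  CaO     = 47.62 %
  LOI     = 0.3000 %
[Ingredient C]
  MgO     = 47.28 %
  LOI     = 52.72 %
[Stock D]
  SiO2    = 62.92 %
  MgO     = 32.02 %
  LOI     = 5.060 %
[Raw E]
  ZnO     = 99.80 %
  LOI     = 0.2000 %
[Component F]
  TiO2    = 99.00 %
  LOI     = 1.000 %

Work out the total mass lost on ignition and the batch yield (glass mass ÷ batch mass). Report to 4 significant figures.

LOI loss = 47.91 pbw; glass = 714.1 pbw; yield = 93.71%

All internal work keeps full float precision end to end. Values along the way are shown (rounded to four significant figures) in the working. A single rounding completes every reported value; all derived quantities, including net glass mass, totals, six oxide percentages, ignition loss, yield, are carried starting from the weights at 714.1 pbw of glass in exact precision as quoted within question or answer.
Loss on ignition, line by line:
  Stock A: 61.38 × 0.2255 = 13.84 pbw
  Source B: 65.68 × 0.003000 = 0.1970 pbw
  Ingredient C: 18.26 × 0.5272 = 9.627 pbw
  Stock D: 467.9 × 0.05060 = 23.68 pbw
  Raw E: 115.1 × 0.002000 = 0.2302 pbw
  Component F: 33.68 × 0.01000 = 0.3368 pbw
Total LOI = 47.91 pbw
Glass = batch − LOI = 762.0 − 47.91 = 714.1 pbw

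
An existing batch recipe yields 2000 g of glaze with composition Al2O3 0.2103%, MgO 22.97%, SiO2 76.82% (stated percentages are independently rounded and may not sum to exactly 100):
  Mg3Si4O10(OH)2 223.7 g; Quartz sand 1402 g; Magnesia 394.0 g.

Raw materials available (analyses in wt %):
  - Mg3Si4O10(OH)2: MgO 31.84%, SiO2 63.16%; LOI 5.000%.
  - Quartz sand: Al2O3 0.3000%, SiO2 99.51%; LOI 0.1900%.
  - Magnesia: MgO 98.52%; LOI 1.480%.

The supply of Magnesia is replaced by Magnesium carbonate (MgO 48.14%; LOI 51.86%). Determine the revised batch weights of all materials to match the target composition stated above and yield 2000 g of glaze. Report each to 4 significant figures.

Every computation carries full float precision at each step; the intermediate values are printed, with 4-significant-digit rounding, within the worked lines; each reported value is rounded exactly once — the derived quantities are computed using the weight values per 2000 g of glass at full precision (the totals, LOI, the three compositions, glass mass, yield) precisely as stated by the problem or the answer.
Target oxide masses per 2000 g glaze:
  Al2O3: 0.2103% × 2000 = 4.206 g
  MgO: 22.97% × 2000 = 459.4 g
  SiO2: 76.82% × 2000 = 1536 g
Balance tally, oxide-wise, from the weights as reported, relative to the basis at hand (delivered sums recover each target inside rounding margins):
  Al2O3: 1402·0.003000 = 4.206 g (target 4.206 g)
  MgO: 223.7·0.3184 + 806.4·0.4814 = 459.4 g (target 459.4 g)
  SiO2: 223.7·0.6316 + 1402·0.9951 = 1536 g (target 1536 g)
Mass balance on the glass: the batch minus its LOI: 2000 g (oxide target masses add up to 2000 g; with the basis standing at 2000 g — rounding explains the deltas).
Adding the batch up: Σ batch = 2432 g; the LOI term Σ batch·LOI equals 432.0 g; the yield ratio, glass ÷ batch: 82.24%.

Revised batch per 2000 g glaze:
  Mg3Si4O10(OH)2: 223.7 g
  Quartz sand: 1402 g
  Magnesium carbonate: 806.4 g
Total batch = 2432 g; LOI loss = 432.0 g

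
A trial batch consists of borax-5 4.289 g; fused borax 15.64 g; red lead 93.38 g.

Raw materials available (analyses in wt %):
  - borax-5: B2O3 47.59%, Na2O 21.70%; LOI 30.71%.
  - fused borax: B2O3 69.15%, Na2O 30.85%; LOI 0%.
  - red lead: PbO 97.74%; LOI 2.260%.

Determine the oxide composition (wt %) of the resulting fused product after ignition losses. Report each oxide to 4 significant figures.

In-progress results are shown with 4-significant-figure rounding in the working — the working math maintains exact precision end to end. Each reported figure receives exactly one rounding; the derived quantities (LOI, glass mass, totals, the yield, three oxide percentages) are recomputed starting from the weights at 109.9 g of glass in full precision precisely as stated by problem or answer.
Delivered oxide masses:
  B2O3: 4.289·0.4759 + 15.64·0.6915 = 12.86 g
  Na2O: 4.289·0.2170 + 15.64·0.3085 = 5.756 g
  PbO: 93.38·0.9774 = 91.27 g
LOI: 4.289·0.3071 + 93.38·0.02260 = 3.428 g
Glass mass = batch − LOI = 113.3 − 3.428 = 109.9 g (the oxide masses sum to this)
wt % = 100 × oxide mass / glass mass

Glass mass = 109.9 g (batch 113.3 − LOI 3.428).
Composition: B2O3 11.70%, Na2O 5.238%, PbO 83.06%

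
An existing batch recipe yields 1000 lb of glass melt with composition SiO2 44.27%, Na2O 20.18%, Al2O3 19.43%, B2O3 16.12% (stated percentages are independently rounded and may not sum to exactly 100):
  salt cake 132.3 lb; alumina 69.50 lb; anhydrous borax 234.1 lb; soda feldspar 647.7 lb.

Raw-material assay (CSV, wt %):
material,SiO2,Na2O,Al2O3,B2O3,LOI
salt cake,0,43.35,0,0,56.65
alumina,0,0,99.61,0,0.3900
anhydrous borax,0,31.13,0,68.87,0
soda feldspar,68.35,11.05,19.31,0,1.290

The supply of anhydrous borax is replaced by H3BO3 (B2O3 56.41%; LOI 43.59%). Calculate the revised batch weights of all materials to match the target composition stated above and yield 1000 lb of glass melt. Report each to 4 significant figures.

Revised batch per 1000 lb glass melt:
  salt cake: 300.4 lb
  alumina: 69.50 lb
  H3BO3: 285.8 lb
  soda feldspar: 647.7 lb
Total batch = 1303 lb; LOI loss = 303.4 lb

The working math keeps exact precision all the way through; intermediates are displayed (rounded to four significant figures) as written; each reported result takes a single rounding. Derived quantities (LOI, totals, yield, the four compositions, glass mass) are carried in full float precision from the batch weights on 1000 lb of glass, as they appear in either problem or answer.
The oxide mass targets at 1000 lb glass melt:
  SiO2: 44.27% × 1000 = 442.7 lb
  Na2O: 20.18% × 1000 = 201.8 lb
  Al2O3: 19.43% × 1000 = 194.3 lb
  B2O3: 16.12% × 1000 = 161.2 lb
A balance pass over the oxides, with the batch weights as given, per the basis as stated (each sum matches its target mass given rounding of the digits):
  SiO2: 647.7·0.6835 = 442.7 lb (target 442.7 lb)
  Na2O: 300.4·0.4335 + 647.7·0.1105 = 201.8 lb (target 201.8 lb)
  Al2O3: 69.50·0.9961 + 647.7·0.1931 = 194.3 lb (target 194.3 lb)
  B2O3: 285.8·0.5641 = 161.2 lb (target 161.2 lb)
Auditing the glass mass value: Σ batch − LOI loss = 1000 lb (the Σ of target masses is 1000 lb; against the stated basis, 1000 lb — deltas are rounding alone).
Total batch = Σ batch = 1303 lb; LOI loss = Σ batch·LOI = 303.4 lb; glass ÷ batch gives a yield of 76.72%.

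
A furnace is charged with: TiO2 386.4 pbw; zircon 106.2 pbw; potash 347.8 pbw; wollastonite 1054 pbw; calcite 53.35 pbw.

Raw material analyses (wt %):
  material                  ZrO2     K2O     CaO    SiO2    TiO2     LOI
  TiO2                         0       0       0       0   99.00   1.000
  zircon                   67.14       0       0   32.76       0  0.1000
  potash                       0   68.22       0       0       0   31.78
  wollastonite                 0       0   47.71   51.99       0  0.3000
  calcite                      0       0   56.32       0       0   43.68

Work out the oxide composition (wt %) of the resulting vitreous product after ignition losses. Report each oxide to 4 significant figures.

Working values are printed rounded to four significant figures alongside each step — all internal work maintains exact precision at all times — each reported figure sees exactly one rounding — the derived quantities, including LOI, the yield, glass mass, five oxide percentages, totals, are re-derived starting from the weights on 1807 pbw of glass at exact precision, precisely as stated by question or answer.
Delivered oxide masses:
  ZrO2: 106.2·0.6714 = 71.30 pbw
  K2O: 347.8·0.6822 = 237.3 pbw
  CaO: 1054·0.4771 + 53.35·0.5632 = 532.9 pbw
  SiO2: 106.2·0.3276 + 1054·0.5199 = 582.8 pbw
  TiO2: 386.4·0.9900 = 382.5 pbw
LOI: 386.4·0.01000 + 106.2·0.001000 + 347.8·0.3178 + 1054·0.003000 + 53.35·0.4368 = 141.0 pbw
Resulting glass, batch − LOI: 1948 − 141.0 = 1807 pbw (consistent with Σ oxide mass)
wt % = 100 × oxide mass / glass mass

Glass mass = 1807 pbw (batch 1948 − LOI 141.0).
Composition: ZrO2 3.946%, K2O 13.13%, CaO 29.49%, SiO2 32.25%, TiO2 21.17%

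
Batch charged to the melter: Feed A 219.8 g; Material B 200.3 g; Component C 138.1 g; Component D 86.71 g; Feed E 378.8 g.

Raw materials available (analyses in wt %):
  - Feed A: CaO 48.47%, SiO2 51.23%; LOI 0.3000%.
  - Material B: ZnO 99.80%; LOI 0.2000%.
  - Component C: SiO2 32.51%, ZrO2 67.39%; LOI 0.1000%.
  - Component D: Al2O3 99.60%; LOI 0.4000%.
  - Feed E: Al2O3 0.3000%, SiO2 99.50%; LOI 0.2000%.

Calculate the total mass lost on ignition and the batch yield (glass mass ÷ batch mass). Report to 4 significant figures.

Every computation carries full float precision at all times; mid-chain values are displayed rounded to 4 significant figures in the working; every reported value is rounded once only — the derived quantities are recomputed in full precision (net glass mass, the totals, yield, LOI, five oxide percentages) starting from the weights on 1021 g of glass, as written in either problem or answer.
Loss on ignition, line by line:
  Feed A: 219.8 × 0.003000 = 0.6594 g
  Material B: 200.3 × 0.002000 = 0.4006 g
  Component C: 138.1 × 0.001000 = 0.1381 g
  Component D: 86.71 × 0.004000 = 0.3468 g
  Feed E: 378.8 × 0.002000 = 0.7576 g
Total LOI = 2.303 g
Glass = batch − LOI = 1024 − 2.303 = 1021 g

LOI loss = 2.303 g; glass = 1021 g; yield = 99.78%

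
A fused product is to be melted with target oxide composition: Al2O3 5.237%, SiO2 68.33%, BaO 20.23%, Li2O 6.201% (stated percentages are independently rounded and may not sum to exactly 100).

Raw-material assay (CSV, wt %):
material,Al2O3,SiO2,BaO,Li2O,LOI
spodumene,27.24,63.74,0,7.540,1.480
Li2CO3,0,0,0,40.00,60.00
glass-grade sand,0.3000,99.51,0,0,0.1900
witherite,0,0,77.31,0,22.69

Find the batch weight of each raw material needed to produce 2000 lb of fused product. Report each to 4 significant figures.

Each numeric step maintains full precision in every operation. The intermediate values are displayed, rounded to four significant digits, across the worked steps; every reported result is rounded a single time; the derived quantities, which include the yield, glass mass, the totals, the four compositions, LOI, are recomputed in full precision, as written in the question or the answer, from the batch weights on 2000 lb of glass.
Target oxide masses per 2000 lb fused product:
  Al2O3: 5.237% × 2000 = 104.7 lb
  SiO2: 68.33% × 2000 = 1367 lb
  BaO: 20.23% × 2000 = 404.6 lb
  Li2O: 6.201% × 2000 = 124.0 lb
Sums-versus-targets review on the weights just shown, against the basis in use (sum by sum, the targets are met inside rounding margins):
  Al2O3: 372.0·0.2724 + 1135·0.003000 = 104.7 lb (target 104.7 lb)
  SiO2: 372.0·0.6374 + 1135·0.9951 = 1367 lb (target 1367 lb)
  BaO: 523.3·0.7731 = 404.6 lb (target 404.6 lb)
  Li2O: 372.0·0.07540 + 239.9·0.4000 = 124.0 lb (target 124.0 lb)
Auditing the glass mass value: batch Σ − ignition loss = 2000 lb (the targets, summed, come to 2000 lb; versus the stated basis of 2000 lb — gaps are rounding artifacts).
Batch total: Σ batch = 2270 lb; LOI removed, Σ of batch·LOI: 270.3 lb; glass ÷ batch gives a yield of 88.09%.

Batch per 2000 lb fused product:
  spodumene: 372.0 lb
  Li2CO3: 239.9 lb
  glass-grade sand: 1135 lb
  witherite: 523.3 lb
Total batch = 2270 lb; LOI loss = 270.3 lb; yield = 88.09%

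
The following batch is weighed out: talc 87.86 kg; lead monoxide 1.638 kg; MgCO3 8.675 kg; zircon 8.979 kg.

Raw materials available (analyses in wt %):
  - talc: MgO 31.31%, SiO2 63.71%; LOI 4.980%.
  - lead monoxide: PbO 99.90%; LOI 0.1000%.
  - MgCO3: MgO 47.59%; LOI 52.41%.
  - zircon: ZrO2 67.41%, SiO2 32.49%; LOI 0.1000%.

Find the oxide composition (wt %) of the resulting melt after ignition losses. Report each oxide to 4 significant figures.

Glass mass = 98.22 kg (batch 107.2 − LOI 8.933).
Composition: MgO 32.21%, ZrO2 6.162%, SiO2 59.96%, PbO 1.666%

Values along the way appear rounded to four significant digits within the worked lines. All internal work carries full float precision in every operation. Each reported number takes a single rounding — the derived quantities (the yield, four oxide percentages, ignition loss, net glass mass, the totals) are rebuilt using the weight values per 98.22 kg of glass in full precision precisely as stated by either problem or answer.
Per-oxide mass from batch:
  MgO: 87.86·0.3131 + 8.675·0.4759 = 31.64 kg
  ZrO2: 8.979·0.6741 = 6.053 kg
  SiO2: 87.86·0.6371 + 8.979·0.3249 = 58.89 kg
  PbO: 1.638·0.9990 = 1.636 kg
LOI: 87.86·0.04980 + 1.638·0.001000 + 8.675·0.5241 + 8.979·0.001000 = 8.933 kg
Glass mass = batch − LOI = 107.2 − 8.933 = 98.22 kg (= the summed oxide contributions)
wt % = 100 × oxide mass / glass mass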